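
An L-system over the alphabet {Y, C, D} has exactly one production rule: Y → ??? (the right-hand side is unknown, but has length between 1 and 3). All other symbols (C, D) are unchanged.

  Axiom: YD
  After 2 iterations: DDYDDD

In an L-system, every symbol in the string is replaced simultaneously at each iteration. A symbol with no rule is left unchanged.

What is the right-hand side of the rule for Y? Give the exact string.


Answer: DYD

Derivation:
Trying Y → DYD:
  Step 0: YD
  Step 1: DYDD
  Step 2: DDYDDD
Matches the given result.


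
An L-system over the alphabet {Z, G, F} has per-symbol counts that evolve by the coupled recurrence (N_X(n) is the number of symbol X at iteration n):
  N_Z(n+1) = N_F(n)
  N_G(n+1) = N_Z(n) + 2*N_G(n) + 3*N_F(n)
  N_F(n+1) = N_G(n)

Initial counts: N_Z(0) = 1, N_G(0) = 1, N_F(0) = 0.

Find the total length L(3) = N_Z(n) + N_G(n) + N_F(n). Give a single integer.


Answer: 40

Derivation:
Step 0: N_Z=1, N_G=1, N_F=0, L=2
Step 1: N_Z=0, N_G=3, N_F=1, L=4
Step 2: N_Z=1, N_G=9, N_F=3, L=13
Step 3: N_Z=3, N_G=28, N_F=9, L=40


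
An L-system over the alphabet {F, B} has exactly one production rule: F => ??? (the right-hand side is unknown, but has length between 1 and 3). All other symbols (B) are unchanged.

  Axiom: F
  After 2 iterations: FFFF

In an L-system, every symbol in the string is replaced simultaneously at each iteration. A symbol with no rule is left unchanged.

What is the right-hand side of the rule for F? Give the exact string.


Trying F => FF:
  Step 0: F
  Step 1: FF
  Step 2: FFFF
Matches the given result.

Answer: FF


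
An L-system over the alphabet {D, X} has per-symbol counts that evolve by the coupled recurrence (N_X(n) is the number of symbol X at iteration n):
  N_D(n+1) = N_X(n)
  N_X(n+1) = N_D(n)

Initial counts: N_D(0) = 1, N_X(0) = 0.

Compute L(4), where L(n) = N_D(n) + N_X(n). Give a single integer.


Step 0: N_D=1, N_X=0, L=1
Step 1: N_D=0, N_X=1, L=1
Step 2: N_D=1, N_X=0, L=1
Step 3: N_D=0, N_X=1, L=1
Step 4: N_D=1, N_X=0, L=1

Answer: 1


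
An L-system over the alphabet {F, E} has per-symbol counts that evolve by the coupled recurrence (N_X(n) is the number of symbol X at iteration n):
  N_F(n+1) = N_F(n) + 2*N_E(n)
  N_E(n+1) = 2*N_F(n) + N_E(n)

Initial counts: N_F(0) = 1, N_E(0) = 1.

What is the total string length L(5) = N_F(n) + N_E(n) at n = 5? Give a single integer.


Answer: 486

Derivation:
Step 0: N_F=1, N_E=1, L=2
Step 1: N_F=3, N_E=3, L=6
Step 2: N_F=9, N_E=9, L=18
Step 3: N_F=27, N_E=27, L=54
Step 4: N_F=81, N_E=81, L=162
Step 5: N_F=243, N_E=243, L=486


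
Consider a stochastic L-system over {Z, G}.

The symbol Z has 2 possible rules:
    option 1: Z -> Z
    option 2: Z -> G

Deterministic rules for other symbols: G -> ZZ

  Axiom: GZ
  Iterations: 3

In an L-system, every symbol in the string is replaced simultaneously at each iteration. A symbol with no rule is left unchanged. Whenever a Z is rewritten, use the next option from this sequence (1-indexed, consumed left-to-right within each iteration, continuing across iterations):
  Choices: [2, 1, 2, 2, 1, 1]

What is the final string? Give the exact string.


Step 0: GZ
Step 1: ZZG  (used choices [2])
Step 2: ZGZZ  (used choices [1, 2])
Step 3: GZZZZ  (used choices [2, 1, 1])

Answer: GZZZZ


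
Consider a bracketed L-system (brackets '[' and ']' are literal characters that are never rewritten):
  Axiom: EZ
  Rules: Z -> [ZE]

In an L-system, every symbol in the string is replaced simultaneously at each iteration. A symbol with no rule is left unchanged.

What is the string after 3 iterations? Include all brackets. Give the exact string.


Step 0: EZ
Step 1: E[ZE]
Step 2: E[[ZE]E]
Step 3: E[[[ZE]E]E]

Answer: E[[[ZE]E]E]


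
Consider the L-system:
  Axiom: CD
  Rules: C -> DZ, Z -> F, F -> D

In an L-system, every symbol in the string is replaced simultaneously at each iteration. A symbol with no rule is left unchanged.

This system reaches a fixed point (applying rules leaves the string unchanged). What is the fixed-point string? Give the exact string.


Step 0: CD
Step 1: DZD
Step 2: DFD
Step 3: DDD
Step 4: DDD  (unchanged — fixed point at step 3)

Answer: DDD


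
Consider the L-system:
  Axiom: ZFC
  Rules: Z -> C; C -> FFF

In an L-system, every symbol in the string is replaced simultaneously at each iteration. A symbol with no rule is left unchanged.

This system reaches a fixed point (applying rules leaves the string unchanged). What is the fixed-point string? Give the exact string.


Step 0: ZFC
Step 1: CFFFF
Step 2: FFFFFFF
Step 3: FFFFFFF  (unchanged — fixed point at step 2)

Answer: FFFFFFF


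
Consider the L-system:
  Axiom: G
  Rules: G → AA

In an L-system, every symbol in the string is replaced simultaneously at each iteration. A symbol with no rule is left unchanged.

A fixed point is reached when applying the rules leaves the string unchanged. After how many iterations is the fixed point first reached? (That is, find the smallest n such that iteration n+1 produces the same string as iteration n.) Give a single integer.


Step 0: G
Step 1: AA
Step 2: AA  (unchanged — fixed point at step 1)

Answer: 1


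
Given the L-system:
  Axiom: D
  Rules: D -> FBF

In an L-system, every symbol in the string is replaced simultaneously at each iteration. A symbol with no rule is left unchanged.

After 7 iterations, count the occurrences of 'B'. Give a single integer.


Step 0: D  (0 'B')
Step 1: FBF  (1 'B')
Step 2: FBF  (1 'B')
Step 3: FBF  (1 'B')
Step 4: FBF  (1 'B')
Step 5: FBF  (1 'B')
Step 6: FBF  (1 'B')
Step 7: FBF  (1 'B')

Answer: 1


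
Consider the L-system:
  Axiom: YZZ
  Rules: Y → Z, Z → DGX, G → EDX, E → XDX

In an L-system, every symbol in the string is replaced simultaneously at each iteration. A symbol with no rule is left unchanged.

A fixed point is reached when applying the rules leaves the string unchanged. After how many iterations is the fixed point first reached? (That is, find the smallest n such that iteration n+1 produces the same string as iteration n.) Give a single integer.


Step 0: YZZ
Step 1: ZDGXDGX
Step 2: DGXDEDXXDEDXX
Step 3: DEDXXDXDXDXXDXDXDXX
Step 4: DXDXDXXDXDXDXXDXDXDXX
Step 5: DXDXDXXDXDXDXXDXDXDXX  (unchanged — fixed point at step 4)

Answer: 4


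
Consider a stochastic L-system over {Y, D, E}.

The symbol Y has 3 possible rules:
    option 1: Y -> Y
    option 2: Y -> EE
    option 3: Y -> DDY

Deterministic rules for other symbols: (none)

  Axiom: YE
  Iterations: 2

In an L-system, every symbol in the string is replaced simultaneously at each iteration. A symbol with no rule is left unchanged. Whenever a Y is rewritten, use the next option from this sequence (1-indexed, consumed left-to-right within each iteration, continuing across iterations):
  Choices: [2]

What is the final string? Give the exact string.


Step 0: YE
Step 1: EEE  (used choices [2])
Step 2: EEE  (used choices [])

Answer: EEE


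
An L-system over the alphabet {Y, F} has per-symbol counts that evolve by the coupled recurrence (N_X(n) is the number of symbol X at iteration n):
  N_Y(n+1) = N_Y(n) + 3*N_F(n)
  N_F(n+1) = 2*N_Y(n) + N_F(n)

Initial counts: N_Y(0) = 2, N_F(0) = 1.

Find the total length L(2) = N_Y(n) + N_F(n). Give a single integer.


Step 0: N_Y=2, N_F=1, L=3
Step 1: N_Y=5, N_F=5, L=10
Step 2: N_Y=20, N_F=15, L=35

Answer: 35


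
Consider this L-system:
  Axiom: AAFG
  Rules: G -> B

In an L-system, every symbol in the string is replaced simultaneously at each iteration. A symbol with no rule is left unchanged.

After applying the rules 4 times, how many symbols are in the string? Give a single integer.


Step 0: length = 4
Step 1: length = 4
Step 2: length = 4
Step 3: length = 4
Step 4: length = 4

Answer: 4


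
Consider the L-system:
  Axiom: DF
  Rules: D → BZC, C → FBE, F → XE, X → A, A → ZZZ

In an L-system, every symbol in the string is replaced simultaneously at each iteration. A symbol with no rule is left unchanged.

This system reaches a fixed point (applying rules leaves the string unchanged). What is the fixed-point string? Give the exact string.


Answer: BZZZZEBEZZZE

Derivation:
Step 0: DF
Step 1: BZCXE
Step 2: BZFBEAE
Step 3: BZXEBEZZZE
Step 4: BZAEBEZZZE
Step 5: BZZZZEBEZZZE
Step 6: BZZZZEBEZZZE  (unchanged — fixed point at step 5)


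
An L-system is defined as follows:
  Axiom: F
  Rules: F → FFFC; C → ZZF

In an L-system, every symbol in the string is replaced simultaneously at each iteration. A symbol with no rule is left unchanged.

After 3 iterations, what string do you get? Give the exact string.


Step 0: F
Step 1: FFFC
Step 2: FFFCFFFCFFFCZZF
Step 3: FFFCFFFCFFFCZZFFFFCFFFCFFFCZZFFFFCFFFCFFFCZZFZZFFFC

Answer: FFFCFFFCFFFCZZFFFFCFFFCFFFCZZFFFFCFFFCFFFCZZFZZFFFC


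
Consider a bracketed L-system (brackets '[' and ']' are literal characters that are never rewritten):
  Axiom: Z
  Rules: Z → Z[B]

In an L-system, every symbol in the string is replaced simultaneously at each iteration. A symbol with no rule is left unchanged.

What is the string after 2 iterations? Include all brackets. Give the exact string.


Answer: Z[B][B]

Derivation:
Step 0: Z
Step 1: Z[B]
Step 2: Z[B][B]


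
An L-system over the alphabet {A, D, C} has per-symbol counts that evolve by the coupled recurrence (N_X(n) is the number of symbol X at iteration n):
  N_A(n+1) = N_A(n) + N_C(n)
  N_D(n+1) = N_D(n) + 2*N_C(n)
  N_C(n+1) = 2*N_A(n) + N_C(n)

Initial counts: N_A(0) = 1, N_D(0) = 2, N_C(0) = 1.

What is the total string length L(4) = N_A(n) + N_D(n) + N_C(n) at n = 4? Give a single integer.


Step 0: N_A=1, N_D=2, N_C=1, L=4
Step 1: N_A=2, N_D=4, N_C=3, L=9
Step 2: N_A=5, N_D=10, N_C=7, L=22
Step 3: N_A=12, N_D=24, N_C=17, L=53
Step 4: N_A=29, N_D=58, N_C=41, L=128

Answer: 128


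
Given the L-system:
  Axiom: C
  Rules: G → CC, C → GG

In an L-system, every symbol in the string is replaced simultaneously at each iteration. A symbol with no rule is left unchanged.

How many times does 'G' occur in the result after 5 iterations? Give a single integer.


Answer: 32

Derivation:
Step 0: C  (0 'G')
Step 1: GG  (2 'G')
Step 2: CCCC  (0 'G')
Step 3: GGGGGGGG  (8 'G')
Step 4: CCCCCCCCCCCCCCCC  (0 'G')
Step 5: GGGGGGGGGGGGGGGGGGGGGGGGGGGGGGGG  (32 'G')


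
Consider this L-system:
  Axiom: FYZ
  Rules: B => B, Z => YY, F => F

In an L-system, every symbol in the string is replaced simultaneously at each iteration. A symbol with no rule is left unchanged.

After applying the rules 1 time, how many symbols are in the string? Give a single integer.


Answer: 4

Derivation:
Step 0: length = 3
Step 1: length = 4


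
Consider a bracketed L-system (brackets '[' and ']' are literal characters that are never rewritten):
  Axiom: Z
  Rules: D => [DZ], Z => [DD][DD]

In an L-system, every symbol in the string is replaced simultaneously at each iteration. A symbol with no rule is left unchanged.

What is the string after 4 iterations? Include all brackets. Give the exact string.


Step 0: Z
Step 1: [DD][DD]
Step 2: [[DZ][DZ]][[DZ][DZ]]
Step 3: [[[DZ][DD][DD]][[DZ][DD][DD]]][[[DZ][DD][DD]][[DZ][DD][DD]]]
Step 4: [[[[DZ][DD][DD]][[DZ][DZ]][[DZ][DZ]]][[[DZ][DD][DD]][[DZ][DZ]][[DZ][DZ]]]][[[[DZ][DD][DD]][[DZ][DZ]][[DZ][DZ]]][[[DZ][DD][DD]][[DZ][DZ]][[DZ][DZ]]]]

Answer: [[[[DZ][DD][DD]][[DZ][DZ]][[DZ][DZ]]][[[DZ][DD][DD]][[DZ][DZ]][[DZ][DZ]]]][[[[DZ][DD][DD]][[DZ][DZ]][[DZ][DZ]]][[[DZ][DD][DD]][[DZ][DZ]][[DZ][DZ]]]]


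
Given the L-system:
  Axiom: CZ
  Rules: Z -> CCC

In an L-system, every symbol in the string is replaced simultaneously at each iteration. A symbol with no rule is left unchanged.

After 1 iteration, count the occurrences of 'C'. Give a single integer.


Answer: 4

Derivation:
Step 0: CZ  (1 'C')
Step 1: CCCC  (4 'C')


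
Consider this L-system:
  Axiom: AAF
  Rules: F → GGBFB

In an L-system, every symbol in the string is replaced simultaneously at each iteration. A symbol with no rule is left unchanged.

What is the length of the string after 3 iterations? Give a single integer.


Answer: 15

Derivation:
Step 0: length = 3
Step 1: length = 7
Step 2: length = 11
Step 3: length = 15


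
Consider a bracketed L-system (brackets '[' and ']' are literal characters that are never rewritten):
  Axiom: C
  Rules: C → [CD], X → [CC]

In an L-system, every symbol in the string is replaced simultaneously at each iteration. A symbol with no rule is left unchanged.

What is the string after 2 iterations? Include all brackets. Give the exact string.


Answer: [[CD]D]

Derivation:
Step 0: C
Step 1: [CD]
Step 2: [[CD]D]


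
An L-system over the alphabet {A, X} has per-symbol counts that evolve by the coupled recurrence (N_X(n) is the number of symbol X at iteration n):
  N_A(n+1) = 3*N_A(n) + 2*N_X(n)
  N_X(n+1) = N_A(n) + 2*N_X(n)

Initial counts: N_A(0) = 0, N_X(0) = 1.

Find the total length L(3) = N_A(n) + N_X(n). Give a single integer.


Answer: 64

Derivation:
Step 0: N_A=0, N_X=1, L=1
Step 1: N_A=2, N_X=2, L=4
Step 2: N_A=10, N_X=6, L=16
Step 3: N_A=42, N_X=22, L=64


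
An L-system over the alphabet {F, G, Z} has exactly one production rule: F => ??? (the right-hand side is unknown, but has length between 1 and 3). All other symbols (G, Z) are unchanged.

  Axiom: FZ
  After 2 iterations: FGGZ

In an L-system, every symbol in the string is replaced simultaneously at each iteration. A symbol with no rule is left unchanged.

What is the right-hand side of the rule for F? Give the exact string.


Answer: FG

Derivation:
Trying F => FG:
  Step 0: FZ
  Step 1: FGZ
  Step 2: FGGZ
Matches the given result.


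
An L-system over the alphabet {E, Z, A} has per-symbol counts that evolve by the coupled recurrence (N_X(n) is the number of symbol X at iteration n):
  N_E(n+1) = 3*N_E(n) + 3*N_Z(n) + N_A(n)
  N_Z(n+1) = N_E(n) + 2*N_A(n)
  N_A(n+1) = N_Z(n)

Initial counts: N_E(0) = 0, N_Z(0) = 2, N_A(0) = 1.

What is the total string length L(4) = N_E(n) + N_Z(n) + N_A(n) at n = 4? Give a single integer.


Step 0: N_E=0, N_Z=2, N_A=1, L=3
Step 1: N_E=7, N_Z=2, N_A=2, L=11
Step 2: N_E=29, N_Z=11, N_A=2, L=42
Step 3: N_E=122, N_Z=33, N_A=11, L=166
Step 4: N_E=476, N_Z=144, N_A=33, L=653

Answer: 653


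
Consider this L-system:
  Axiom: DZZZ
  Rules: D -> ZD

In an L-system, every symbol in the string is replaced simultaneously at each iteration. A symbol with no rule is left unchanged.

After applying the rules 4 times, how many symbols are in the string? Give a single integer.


Answer: 8

Derivation:
Step 0: length = 4
Step 1: length = 5
Step 2: length = 6
Step 3: length = 7
Step 4: length = 8


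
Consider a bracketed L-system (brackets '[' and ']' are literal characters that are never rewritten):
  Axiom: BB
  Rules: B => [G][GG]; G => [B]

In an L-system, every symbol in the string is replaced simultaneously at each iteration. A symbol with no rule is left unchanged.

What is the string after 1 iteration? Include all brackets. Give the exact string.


Answer: [G][GG][G][GG]

Derivation:
Step 0: BB
Step 1: [G][GG][G][GG]


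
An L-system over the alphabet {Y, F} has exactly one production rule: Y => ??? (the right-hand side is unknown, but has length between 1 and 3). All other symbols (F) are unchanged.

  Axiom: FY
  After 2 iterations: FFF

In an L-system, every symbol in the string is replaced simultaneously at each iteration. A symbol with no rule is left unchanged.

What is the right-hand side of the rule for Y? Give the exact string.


Trying Y => FF:
  Step 0: FY
  Step 1: FFF
  Step 2: FFF
Matches the given result.

Answer: FF


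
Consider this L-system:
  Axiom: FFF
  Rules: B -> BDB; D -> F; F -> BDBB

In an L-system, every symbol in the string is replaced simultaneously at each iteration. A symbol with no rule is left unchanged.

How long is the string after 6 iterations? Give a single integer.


Answer: 1245

Derivation:
Step 0: length = 3
Step 1: length = 12
Step 2: length = 30
Step 3: length = 75
Step 4: length = 192
Step 5: length = 489
Step 6: length = 1245


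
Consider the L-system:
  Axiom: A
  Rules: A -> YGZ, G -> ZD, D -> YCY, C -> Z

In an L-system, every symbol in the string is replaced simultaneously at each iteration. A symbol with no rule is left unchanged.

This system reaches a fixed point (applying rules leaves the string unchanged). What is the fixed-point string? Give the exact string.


Answer: YZYZYZ

Derivation:
Step 0: A
Step 1: YGZ
Step 2: YZDZ
Step 3: YZYCYZ
Step 4: YZYZYZ
Step 5: YZYZYZ  (unchanged — fixed point at step 4)


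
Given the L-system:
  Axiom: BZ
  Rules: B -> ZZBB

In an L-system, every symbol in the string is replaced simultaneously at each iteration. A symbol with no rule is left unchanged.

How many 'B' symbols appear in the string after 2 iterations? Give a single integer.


Step 0: BZ  (1 'B')
Step 1: ZZBBZ  (2 'B')
Step 2: ZZZZBBZZBBZ  (4 'B')

Answer: 4


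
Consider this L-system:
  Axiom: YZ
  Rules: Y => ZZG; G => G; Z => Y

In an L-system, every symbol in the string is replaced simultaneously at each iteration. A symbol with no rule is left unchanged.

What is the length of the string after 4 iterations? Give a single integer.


Step 0: length = 2
Step 1: length = 4
Step 2: length = 6
Step 3: length = 10
Step 4: length = 14

Answer: 14


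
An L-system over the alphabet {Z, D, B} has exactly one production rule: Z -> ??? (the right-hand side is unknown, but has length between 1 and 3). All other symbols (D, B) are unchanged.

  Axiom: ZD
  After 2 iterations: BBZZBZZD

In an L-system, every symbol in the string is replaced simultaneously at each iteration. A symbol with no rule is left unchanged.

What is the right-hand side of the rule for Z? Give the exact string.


Trying Z -> BZZ:
  Step 0: ZD
  Step 1: BZZD
  Step 2: BBZZBZZD
Matches the given result.

Answer: BZZ


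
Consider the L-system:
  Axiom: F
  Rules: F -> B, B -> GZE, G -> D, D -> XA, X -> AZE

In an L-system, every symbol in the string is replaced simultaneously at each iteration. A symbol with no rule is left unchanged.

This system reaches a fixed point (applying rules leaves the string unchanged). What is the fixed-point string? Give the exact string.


Step 0: F
Step 1: B
Step 2: GZE
Step 3: DZE
Step 4: XAZE
Step 5: AZEAZE
Step 6: AZEAZE  (unchanged — fixed point at step 5)

Answer: AZEAZE


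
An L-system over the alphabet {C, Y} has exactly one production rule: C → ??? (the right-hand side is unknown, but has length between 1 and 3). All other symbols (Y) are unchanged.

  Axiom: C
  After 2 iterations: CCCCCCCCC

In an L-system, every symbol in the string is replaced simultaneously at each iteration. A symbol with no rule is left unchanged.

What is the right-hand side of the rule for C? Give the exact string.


Trying C → CCC:
  Step 0: C
  Step 1: CCC
  Step 2: CCCCCCCCC
Matches the given result.

Answer: CCC


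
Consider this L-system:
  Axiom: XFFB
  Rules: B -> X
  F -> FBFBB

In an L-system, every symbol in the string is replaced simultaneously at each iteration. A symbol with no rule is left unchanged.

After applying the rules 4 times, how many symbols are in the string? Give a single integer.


Answer: 124

Derivation:
Step 0: length = 4
Step 1: length = 12
Step 2: length = 28
Step 3: length = 60
Step 4: length = 124


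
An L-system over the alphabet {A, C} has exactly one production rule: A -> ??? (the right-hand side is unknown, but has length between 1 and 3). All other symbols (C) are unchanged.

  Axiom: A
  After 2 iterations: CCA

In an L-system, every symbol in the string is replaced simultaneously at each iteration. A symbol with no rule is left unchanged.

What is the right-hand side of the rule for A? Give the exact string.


Trying A -> CA:
  Step 0: A
  Step 1: CA
  Step 2: CCA
Matches the given result.

Answer: CA


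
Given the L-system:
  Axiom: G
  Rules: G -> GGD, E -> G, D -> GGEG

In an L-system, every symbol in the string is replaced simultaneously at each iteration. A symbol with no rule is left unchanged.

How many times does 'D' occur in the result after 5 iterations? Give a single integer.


Answer: 65

Derivation:
Step 0: G  (0 'D')
Step 1: GGD  (1 'D')
Step 2: GGDGGDGGEG  (2 'D')
Step 3: GGDGGDGGEGGGDGGDGGEGGGDGGDGGGD  (7 'D')
Step 4: GGDGGDGGEGGGDGGDGGEGGGDGGDGGGDGGDGGDGGEGGGDGGDGGEGGGDGGDGGGDGGDGGDGGEGGGDGGDGGEGGGDGGDGGDGGEG  (21 'D')
Step 5: GGDGGDGGEGGGDGGDGGEGGGDGGDGGGDGGDGGDGGEGGGDGGDGGEGGGDGGDGGGDGGDGGDGGEGGGDGGDGGEGGGDGGDGGDGGEGGGDGGDGGEGGGDGGDGGEGGGDGGDGGGDGGDGGDGGEGGGDGGDGGEGGGDGGDGGGDGGDGGDGGEGGGDGGDGGEGGGDGGDGGDGGEGGGDGGDGGEGGGDGGDGGEGGGDGGDGGGDGGDGGDGGEGGGDGGDGGEGGGDGGDGGGDGGDGGDGGEGGGDGGDGGEGGGDGGDGGEGGGDGGDGGGD  (65 'D')


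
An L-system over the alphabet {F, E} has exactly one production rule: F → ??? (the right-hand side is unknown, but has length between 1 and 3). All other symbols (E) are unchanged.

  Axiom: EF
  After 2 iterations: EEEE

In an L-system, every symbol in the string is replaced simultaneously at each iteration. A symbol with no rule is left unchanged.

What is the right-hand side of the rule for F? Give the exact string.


Answer: EEE

Derivation:
Trying F → EEE:
  Step 0: EF
  Step 1: EEEE
  Step 2: EEEE
Matches the given result.


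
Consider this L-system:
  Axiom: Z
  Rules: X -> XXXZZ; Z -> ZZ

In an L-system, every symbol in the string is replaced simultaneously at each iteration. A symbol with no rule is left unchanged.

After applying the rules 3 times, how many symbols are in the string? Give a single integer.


Answer: 8

Derivation:
Step 0: length = 1
Step 1: length = 2
Step 2: length = 4
Step 3: length = 8


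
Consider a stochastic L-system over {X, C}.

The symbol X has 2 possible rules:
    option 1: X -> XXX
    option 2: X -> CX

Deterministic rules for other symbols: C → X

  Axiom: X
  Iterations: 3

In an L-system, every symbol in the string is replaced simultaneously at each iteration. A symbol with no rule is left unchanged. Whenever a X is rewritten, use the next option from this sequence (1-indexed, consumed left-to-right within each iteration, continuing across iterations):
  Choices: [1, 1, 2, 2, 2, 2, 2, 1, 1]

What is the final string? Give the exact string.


Answer: CXCXCXXXXXXXXX

Derivation:
Step 0: X
Step 1: XXX  (used choices [1])
Step 2: XXXCXCX  (used choices [1, 2, 2])
Step 3: CXCXCXXXXXXXXX  (used choices [2, 2, 2, 1, 1])


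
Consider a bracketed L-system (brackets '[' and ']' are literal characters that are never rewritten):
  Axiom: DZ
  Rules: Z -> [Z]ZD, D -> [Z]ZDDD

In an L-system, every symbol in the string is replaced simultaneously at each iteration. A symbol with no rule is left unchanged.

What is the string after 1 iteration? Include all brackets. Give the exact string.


Step 0: DZ
Step 1: [Z]ZDDD[Z]ZD

Answer: [Z]ZDDD[Z]ZD


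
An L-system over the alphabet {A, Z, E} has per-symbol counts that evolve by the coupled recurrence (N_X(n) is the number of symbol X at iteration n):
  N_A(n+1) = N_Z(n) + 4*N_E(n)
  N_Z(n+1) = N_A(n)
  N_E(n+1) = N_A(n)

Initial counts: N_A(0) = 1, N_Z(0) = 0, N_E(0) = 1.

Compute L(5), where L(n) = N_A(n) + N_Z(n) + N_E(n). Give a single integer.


Step 0: N_A=1, N_Z=0, N_E=1, L=2
Step 1: N_A=4, N_Z=1, N_E=1, L=6
Step 2: N_A=5, N_Z=4, N_E=4, L=13
Step 3: N_A=20, N_Z=5, N_E=5, L=30
Step 4: N_A=25, N_Z=20, N_E=20, L=65
Step 5: N_A=100, N_Z=25, N_E=25, L=150

Answer: 150


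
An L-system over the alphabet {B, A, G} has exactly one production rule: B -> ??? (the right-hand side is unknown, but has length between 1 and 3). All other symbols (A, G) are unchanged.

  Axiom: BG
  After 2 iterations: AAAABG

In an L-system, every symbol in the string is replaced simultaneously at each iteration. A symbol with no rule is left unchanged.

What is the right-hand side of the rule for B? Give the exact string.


Trying B -> AAB:
  Step 0: BG
  Step 1: AABG
  Step 2: AAAABG
Matches the given result.

Answer: AAB


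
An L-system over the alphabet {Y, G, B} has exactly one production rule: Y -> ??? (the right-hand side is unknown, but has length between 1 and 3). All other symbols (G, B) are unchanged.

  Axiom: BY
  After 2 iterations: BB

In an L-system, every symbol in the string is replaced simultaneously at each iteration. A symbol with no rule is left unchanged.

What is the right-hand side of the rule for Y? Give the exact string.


Answer: B

Derivation:
Trying Y -> B:
  Step 0: BY
  Step 1: BB
  Step 2: BB
Matches the given result.


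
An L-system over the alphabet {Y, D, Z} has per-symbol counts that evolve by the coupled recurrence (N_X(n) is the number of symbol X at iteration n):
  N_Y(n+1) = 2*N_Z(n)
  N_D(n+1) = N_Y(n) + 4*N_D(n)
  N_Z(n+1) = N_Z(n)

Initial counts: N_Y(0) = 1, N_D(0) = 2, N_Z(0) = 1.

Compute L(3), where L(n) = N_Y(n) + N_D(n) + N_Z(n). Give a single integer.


Step 0: N_Y=1, N_D=2, N_Z=1, L=4
Step 1: N_Y=2, N_D=9, N_Z=1, L=12
Step 2: N_Y=2, N_D=38, N_Z=1, L=41
Step 3: N_Y=2, N_D=154, N_Z=1, L=157

Answer: 157


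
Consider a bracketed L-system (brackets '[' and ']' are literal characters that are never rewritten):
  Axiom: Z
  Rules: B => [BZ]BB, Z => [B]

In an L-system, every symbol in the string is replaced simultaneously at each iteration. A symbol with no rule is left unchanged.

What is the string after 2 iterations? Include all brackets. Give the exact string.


Answer: [[BZ]BB]

Derivation:
Step 0: Z
Step 1: [B]
Step 2: [[BZ]BB]


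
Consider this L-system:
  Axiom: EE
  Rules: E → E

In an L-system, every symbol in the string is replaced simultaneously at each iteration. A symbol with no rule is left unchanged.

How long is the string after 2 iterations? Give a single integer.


Answer: 2

Derivation:
Step 0: length = 2
Step 1: length = 2
Step 2: length = 2


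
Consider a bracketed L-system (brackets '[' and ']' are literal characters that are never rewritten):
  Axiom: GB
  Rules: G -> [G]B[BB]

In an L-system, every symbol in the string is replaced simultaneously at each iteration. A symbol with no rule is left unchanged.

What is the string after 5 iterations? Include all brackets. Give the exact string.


Answer: [[[[[G]B[BB]]B[BB]]B[BB]]B[BB]]B[BB]B

Derivation:
Step 0: GB
Step 1: [G]B[BB]B
Step 2: [[G]B[BB]]B[BB]B
Step 3: [[[G]B[BB]]B[BB]]B[BB]B
Step 4: [[[[G]B[BB]]B[BB]]B[BB]]B[BB]B
Step 5: [[[[[G]B[BB]]B[BB]]B[BB]]B[BB]]B[BB]B


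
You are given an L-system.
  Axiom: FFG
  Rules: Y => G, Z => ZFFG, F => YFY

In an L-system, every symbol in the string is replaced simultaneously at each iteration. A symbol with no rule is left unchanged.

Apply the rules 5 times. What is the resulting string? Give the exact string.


Answer: GGGGYFYGGGGGGGGYFYGGGGG

Derivation:
Step 0: FFG
Step 1: YFYYFYG
Step 2: GYFYGGYFYGG
Step 3: GGYFYGGGGYFYGGG
Step 4: GGGYFYGGGGGGYFYGGGG
Step 5: GGGGYFYGGGGGGGGYFYGGGGG


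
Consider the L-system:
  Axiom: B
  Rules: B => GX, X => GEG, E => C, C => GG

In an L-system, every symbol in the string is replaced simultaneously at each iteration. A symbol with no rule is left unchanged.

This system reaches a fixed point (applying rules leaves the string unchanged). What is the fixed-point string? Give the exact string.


Answer: GGGGG

Derivation:
Step 0: B
Step 1: GX
Step 2: GGEG
Step 3: GGCG
Step 4: GGGGG
Step 5: GGGGG  (unchanged — fixed point at step 4)


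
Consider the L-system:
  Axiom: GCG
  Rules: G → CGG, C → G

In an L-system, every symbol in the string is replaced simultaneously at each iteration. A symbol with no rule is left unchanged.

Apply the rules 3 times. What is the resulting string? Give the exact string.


Step 0: GCG
Step 1: CGGGCGG
Step 2: GCGGCGGCGGGCGGCGG
Step 3: CGGGCGGCGGGCGGCGGGCGGCGGCGGGCGGCGGGCGGCGG

Answer: CGGGCGGCGGGCGGCGGGCGGCGGCGGGCGGCGGGCGGCGG


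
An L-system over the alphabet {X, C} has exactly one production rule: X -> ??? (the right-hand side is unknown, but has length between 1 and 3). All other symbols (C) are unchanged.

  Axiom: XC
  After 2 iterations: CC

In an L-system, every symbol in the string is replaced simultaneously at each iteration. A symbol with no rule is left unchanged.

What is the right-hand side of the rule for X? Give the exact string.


Trying X -> C:
  Step 0: XC
  Step 1: CC
  Step 2: CC
Matches the given result.

Answer: C


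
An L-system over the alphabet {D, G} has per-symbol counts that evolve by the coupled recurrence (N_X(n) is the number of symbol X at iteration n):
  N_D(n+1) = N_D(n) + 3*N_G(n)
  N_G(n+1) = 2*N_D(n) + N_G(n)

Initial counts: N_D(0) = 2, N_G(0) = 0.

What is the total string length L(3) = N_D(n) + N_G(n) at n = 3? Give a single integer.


Step 0: N_D=2, N_G=0, L=2
Step 1: N_D=2, N_G=4, L=6
Step 2: N_D=14, N_G=8, L=22
Step 3: N_D=38, N_G=36, L=74

Answer: 74


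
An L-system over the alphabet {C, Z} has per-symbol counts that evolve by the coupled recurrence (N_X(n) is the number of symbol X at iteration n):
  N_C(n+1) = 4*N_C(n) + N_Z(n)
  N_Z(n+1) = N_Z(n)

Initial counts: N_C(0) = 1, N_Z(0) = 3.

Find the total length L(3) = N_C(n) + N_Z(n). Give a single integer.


Answer: 130

Derivation:
Step 0: N_C=1, N_Z=3, L=4
Step 1: N_C=7, N_Z=3, L=10
Step 2: N_C=31, N_Z=3, L=34
Step 3: N_C=127, N_Z=3, L=130


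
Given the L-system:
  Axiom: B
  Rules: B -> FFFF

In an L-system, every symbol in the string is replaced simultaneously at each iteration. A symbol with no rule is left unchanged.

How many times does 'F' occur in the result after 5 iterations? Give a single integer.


Answer: 4

Derivation:
Step 0: B  (0 'F')
Step 1: FFFF  (4 'F')
Step 2: FFFF  (4 'F')
Step 3: FFFF  (4 'F')
Step 4: FFFF  (4 'F')
Step 5: FFFF  (4 'F')


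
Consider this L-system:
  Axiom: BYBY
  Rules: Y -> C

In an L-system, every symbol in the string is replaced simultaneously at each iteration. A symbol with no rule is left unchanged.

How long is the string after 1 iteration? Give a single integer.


Answer: 4

Derivation:
Step 0: length = 4
Step 1: length = 4


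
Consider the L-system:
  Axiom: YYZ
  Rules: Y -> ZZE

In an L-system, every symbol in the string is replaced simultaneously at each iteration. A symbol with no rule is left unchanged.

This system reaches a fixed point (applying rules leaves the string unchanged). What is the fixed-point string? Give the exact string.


Answer: ZZEZZEZ

Derivation:
Step 0: YYZ
Step 1: ZZEZZEZ
Step 2: ZZEZZEZ  (unchanged — fixed point at step 1)


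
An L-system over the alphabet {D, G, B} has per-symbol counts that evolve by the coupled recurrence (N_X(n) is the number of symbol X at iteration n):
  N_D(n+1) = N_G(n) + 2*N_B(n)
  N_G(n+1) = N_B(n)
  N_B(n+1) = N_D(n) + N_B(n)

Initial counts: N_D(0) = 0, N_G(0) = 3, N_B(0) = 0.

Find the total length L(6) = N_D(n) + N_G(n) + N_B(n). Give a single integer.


Step 0: N_D=0, N_G=3, N_B=0, L=3
Step 1: N_D=3, N_G=0, N_B=0, L=3
Step 2: N_D=0, N_G=0, N_B=3, L=3
Step 3: N_D=6, N_G=3, N_B=3, L=12
Step 4: N_D=9, N_G=3, N_B=9, L=21
Step 5: N_D=21, N_G=9, N_B=18, L=48
Step 6: N_D=45, N_G=18, N_B=39, L=102

Answer: 102


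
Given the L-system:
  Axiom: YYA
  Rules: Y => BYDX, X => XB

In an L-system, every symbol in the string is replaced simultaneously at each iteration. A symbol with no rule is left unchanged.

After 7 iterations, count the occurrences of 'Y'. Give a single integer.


Answer: 2

Derivation:
Step 0: YYA  (2 'Y')
Step 1: BYDXBYDXA  (2 'Y')
Step 2: BBYDXDXBBBYDXDXBA  (2 'Y')
Step 3: BBBYDXDXBDXBBBBBYDXDXBDXBBA  (2 'Y')
Step 4: BBBBYDXDXBDXBBDXBBBBBBBYDXDXBDXBBDXBBBA  (2 'Y')
Step 5: BBBBBYDXDXBDXBBDXBBBDXBBBBBBBBBYDXDXBDXBBDXBBBDXBBBBA  (2 'Y')
Step 6: BBBBBBYDXDXBDXBBDXBBBDXBBBBDXBBBBBBBBBBBYDXDXBDXBBDXBBBDXBBBBDXBBBBBA  (2 'Y')
Step 7: BBBBBBBYDXDXBDXBBDXBBBDXBBBBDXBBBBBDXBBBBBBBBBBBBBYDXDXBDXBBDXBBBDXBBBBDXBBBBBDXBBBBBBA  (2 'Y')


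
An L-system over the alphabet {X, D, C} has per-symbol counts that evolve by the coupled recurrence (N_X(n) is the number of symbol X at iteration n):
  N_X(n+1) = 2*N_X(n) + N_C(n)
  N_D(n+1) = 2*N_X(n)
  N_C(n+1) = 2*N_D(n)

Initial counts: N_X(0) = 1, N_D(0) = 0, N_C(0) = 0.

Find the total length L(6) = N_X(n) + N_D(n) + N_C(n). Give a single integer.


Step 0: N_X=1, N_D=0, N_C=0, L=1
Step 1: N_X=2, N_D=2, N_C=0, L=4
Step 2: N_X=4, N_D=4, N_C=4, L=12
Step 3: N_X=12, N_D=8, N_C=8, L=28
Step 4: N_X=32, N_D=24, N_C=16, L=72
Step 5: N_X=80, N_D=64, N_C=48, L=192
Step 6: N_X=208, N_D=160, N_C=128, L=496

Answer: 496


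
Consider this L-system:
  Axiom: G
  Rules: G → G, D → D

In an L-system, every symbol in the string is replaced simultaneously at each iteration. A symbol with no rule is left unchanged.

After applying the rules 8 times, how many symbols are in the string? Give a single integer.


Answer: 1

Derivation:
Step 0: length = 1
Step 1: length = 1
Step 2: length = 1
Step 3: length = 1
Step 4: length = 1
Step 5: length = 1
Step 6: length = 1
Step 7: length = 1
Step 8: length = 1


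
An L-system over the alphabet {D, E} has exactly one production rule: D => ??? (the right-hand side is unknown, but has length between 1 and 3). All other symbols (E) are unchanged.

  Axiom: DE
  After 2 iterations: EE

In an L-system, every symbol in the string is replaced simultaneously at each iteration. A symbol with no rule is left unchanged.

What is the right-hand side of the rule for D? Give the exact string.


Trying D => E:
  Step 0: DE
  Step 1: EE
  Step 2: EE
Matches the given result.

Answer: E


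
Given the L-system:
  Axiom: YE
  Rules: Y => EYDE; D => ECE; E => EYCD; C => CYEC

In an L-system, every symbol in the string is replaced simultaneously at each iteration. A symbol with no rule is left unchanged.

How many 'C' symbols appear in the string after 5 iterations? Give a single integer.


Answer: 466

Derivation:
Final string: EYCDEYDECYECECEEYCDEYDEECEEYCDCYECEYDEEYCDCYECEYCDCYECEYCDEYCDEYDECYECECEEYCDEYDEECEEYCDEYCDCYECEYCDEYCDEYDECYECECECYECEYDEEYCDCYECEYCDEYDEECEEYCDEYCDEYDECYECECECYECEYDEEYCDCYECEYCDEYDECYECECECYECEYDEEYCDCYECEYCDEYDECYECECEEYCDEYDECYECECEEYCDEYDEECEEYCDCYECEYDEEYCDCYECEYCDCYECEYCDEYCDEYDECYECECEEYCDEYDEECEEYCDEYCDCYECEYCDEYCDEYDECYECECEEYCDEYDECYECECECYECEYDEEYCDCYECEYCDEYDECYECECEEYCDEYDECYECECEEYCDEYDEECEEYCDCYECEYDEEYCDCYECEYCDCYECEYCDEYCDEYDECYECECEEYCDEYDEECEEYCDCYECEYDEEYCDCYECEYCDCYECEYCDCYECEYDEEYCDCYECEYCDEYDEECEEYCDEYCDEYDECYECECECYECEYDEEYCDCYECEYCDEYDECYECECEEYCDEYDEECEEYCDCYECEYDEEYCDCYECEYCDCYECEYCDEYCDEYDECYECECEEYCDEYDEECEEYCDCYECEYDEEYCDCYECEYCDCYECEYCDEYCDEYDECYECECEEYCDEYDEECEEYCDEYCDCYECEYCDEYCDEYDECYECECECYECEYDEEYCDCYECEYCDEYDEECEEYCDEYCDEYDECYECECECYECEYDEEYCDCYECEYCDEYDECYECECECYECEYDEEYCDCYECEYCDEYDECYECECEEYCDEYDECYECECEEYCDEYDEECEEYCDCYECEYDEEYCDCYECEYCDCYECEYCDEYCDEYDECYECECEEYCDEYDEECEEYCDEYCDCYECEYCDEYCDEYDECYECECECYECEYDEEYCDCYECEYCDEYDEECEEYCDEYCDEYDECYECECECYECEYDEEYCDCYECEYCDEYDECYECECECYECEYDEEYCDCYECEYCDEYDECYECECEEYCDEYDECYECECEEYCDEYDEECEEYCDCYECEYDEEYCDCYECEYCDCYECEYCDEYCDEYDECYECECEEYCDEYDEECEEYCDEYCDCYECEYCDEYCDEYDECYECECEEYCDEYDECYECECECYECEYDEEYCDCYECEYCDEYDECYECECEEYCDEYDECYECECEEYCDEYDEECEEYCDCYECEYDEEYCDCYECEYCDCYECEYCDCYECEYDEEYCDCYECEYCDEYDEECEEYCDEYCDEYDECYECECECYECEYDEEYCDCYECEYCDEYDECYECECEEYCDEYDEECEEYCDEYCDCYECEYCDEYCDEYDECYECECEEYCDEYDECYECECEEYCDEYDEECEEYCDCYECEYDEEYCDCYECEYCDCYECEYCDCYECEYDEEYCDCYECEYCDEYDEECEEYCDEYCDEYDECYECECECYECEYDEEYCDCYECEYCDEYDECYECECEEYCDEYDEECEEYCDCYECEYDEEYCDCYECEYCDCYECEYCDCYECEYDEEYCDCYECEYCDEYDEECEEYCDEYCDEYDECYECECECYECEYDEEYCDCYECEYCDEYDECYECECEEYCDEYDEECEEYCDCYECEYDEEYCDCYECEYCDCYECEYCD
Count of 'C': 466


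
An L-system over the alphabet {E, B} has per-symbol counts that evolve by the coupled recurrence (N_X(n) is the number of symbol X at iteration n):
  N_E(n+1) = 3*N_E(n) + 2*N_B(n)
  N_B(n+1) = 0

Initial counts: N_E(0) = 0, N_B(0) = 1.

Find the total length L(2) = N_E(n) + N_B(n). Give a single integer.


Answer: 6

Derivation:
Step 0: N_E=0, N_B=1, L=1
Step 1: N_E=2, N_B=0, L=2
Step 2: N_E=6, N_B=0, L=6


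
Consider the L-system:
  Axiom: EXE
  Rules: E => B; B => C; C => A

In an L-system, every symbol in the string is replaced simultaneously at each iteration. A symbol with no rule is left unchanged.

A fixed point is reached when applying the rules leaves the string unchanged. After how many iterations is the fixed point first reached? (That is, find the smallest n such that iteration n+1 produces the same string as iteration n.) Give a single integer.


Step 0: EXE
Step 1: BXB
Step 2: CXC
Step 3: AXA
Step 4: AXA  (unchanged — fixed point at step 3)

Answer: 3


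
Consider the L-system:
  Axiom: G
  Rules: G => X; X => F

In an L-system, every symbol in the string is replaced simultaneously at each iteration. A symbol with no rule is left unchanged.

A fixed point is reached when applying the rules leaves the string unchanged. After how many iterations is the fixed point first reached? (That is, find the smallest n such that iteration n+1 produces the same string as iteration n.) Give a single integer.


Answer: 2

Derivation:
Step 0: G
Step 1: X
Step 2: F
Step 3: F  (unchanged — fixed point at step 2)


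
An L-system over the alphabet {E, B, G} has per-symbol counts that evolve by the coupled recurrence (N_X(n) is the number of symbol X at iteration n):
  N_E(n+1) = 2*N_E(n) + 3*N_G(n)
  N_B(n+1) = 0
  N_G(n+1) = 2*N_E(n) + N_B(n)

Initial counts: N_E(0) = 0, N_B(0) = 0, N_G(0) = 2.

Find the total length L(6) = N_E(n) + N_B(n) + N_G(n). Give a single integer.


Step 0: N_E=0, N_B=0, N_G=2, L=2
Step 1: N_E=6, N_B=0, N_G=0, L=6
Step 2: N_E=12, N_B=0, N_G=12, L=24
Step 3: N_E=60, N_B=0, N_G=24, L=84
Step 4: N_E=192, N_B=0, N_G=120, L=312
Step 5: N_E=744, N_B=0, N_G=384, L=1128
Step 6: N_E=2640, N_B=0, N_G=1488, L=4128

Answer: 4128


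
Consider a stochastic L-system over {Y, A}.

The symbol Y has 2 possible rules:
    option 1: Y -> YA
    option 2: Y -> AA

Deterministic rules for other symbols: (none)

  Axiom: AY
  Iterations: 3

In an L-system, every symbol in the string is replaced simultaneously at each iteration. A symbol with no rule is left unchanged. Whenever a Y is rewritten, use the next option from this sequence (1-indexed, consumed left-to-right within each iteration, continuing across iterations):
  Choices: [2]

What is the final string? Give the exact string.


Step 0: AY
Step 1: AAA  (used choices [2])
Step 2: AAA  (used choices [])
Step 3: AAA  (used choices [])

Answer: AAA


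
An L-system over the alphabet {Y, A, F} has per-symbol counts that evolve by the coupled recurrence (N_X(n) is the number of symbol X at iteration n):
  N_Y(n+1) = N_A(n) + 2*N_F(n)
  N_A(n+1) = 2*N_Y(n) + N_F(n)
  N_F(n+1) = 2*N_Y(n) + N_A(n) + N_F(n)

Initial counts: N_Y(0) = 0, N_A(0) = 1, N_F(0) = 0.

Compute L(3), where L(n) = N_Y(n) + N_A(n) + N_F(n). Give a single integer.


Step 0: N_Y=0, N_A=1, N_F=0, L=1
Step 1: N_Y=1, N_A=0, N_F=1, L=2
Step 2: N_Y=2, N_A=3, N_F=3, L=8
Step 3: N_Y=9, N_A=7, N_F=10, L=26

Answer: 26


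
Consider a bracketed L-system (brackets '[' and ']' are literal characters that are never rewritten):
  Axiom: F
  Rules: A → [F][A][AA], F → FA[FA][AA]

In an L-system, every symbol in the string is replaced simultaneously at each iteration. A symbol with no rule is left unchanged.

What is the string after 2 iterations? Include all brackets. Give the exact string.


Step 0: F
Step 1: FA[FA][AA]
Step 2: FA[FA][AA][F][A][AA][FA[FA][AA][F][A][AA]][[F][A][AA][F][A][AA]]

Answer: FA[FA][AA][F][A][AA][FA[FA][AA][F][A][AA]][[F][A][AA][F][A][AA]]


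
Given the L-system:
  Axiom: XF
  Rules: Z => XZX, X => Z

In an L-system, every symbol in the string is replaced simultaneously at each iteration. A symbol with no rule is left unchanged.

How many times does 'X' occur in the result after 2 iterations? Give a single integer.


Answer: 2

Derivation:
Step 0: XF  (1 'X')
Step 1: ZF  (0 'X')
Step 2: XZXF  (2 'X')


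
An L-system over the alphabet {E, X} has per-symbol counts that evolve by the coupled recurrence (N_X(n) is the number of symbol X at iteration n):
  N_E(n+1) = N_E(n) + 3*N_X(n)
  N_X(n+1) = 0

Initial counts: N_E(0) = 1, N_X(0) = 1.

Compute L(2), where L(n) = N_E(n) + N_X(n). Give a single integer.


Step 0: N_E=1, N_X=1, L=2
Step 1: N_E=4, N_X=0, L=4
Step 2: N_E=4, N_X=0, L=4

Answer: 4
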